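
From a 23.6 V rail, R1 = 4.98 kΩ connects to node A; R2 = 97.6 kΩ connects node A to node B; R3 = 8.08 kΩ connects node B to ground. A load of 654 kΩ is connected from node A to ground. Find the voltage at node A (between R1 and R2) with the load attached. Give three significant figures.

Below node A the series string R2+R3 = 105.7 kΩ sits in parallel with the 654 kΩ load: 90.98 kΩ.
V_A = 23.6 × 90.98/(4.98 + 90.98) = 22.4 V.

V ≈ 22.4 V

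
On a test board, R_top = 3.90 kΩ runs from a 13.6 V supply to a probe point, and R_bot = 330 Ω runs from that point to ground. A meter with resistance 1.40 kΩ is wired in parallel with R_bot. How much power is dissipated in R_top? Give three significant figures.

P ≈ 41.5 mW

Total resistance from the source is R_top + (R_bot‖R_L) = 4167 Ω, so I = 13.6/4167 Ω = 3.264 mA.
P = I²·R_top = (3.264 mA)² × 3.90 kΩ = 41.5 mW.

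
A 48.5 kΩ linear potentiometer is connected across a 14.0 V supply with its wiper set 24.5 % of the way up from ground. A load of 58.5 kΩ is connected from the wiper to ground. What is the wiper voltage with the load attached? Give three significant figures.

The wiper splits the pot into (1−α)R = 36.62 kΩ above and αR = 11.88 kΩ below.
Lower section ‖ load = 9.876 kΩ.
V_wiper = 14.0 × 9.876/(36.62 + 9.876) = 2.97 V.

V ≈ 2.97 V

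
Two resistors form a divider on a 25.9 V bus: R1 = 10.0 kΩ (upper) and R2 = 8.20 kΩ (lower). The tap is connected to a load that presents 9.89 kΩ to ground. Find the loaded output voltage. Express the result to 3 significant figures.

The load sits in parallel with R2: R2‖R_L = (8.20 × 9.89) / (8.20 + 9.89) = 4.483 kΩ.
V_out = 25.9 × 4.483 / (10.0 + 4.483) = 25.9 × 4.483/14.48 = 8.02 V.
(Unloaded it would have been 11.7 V.)

V_out ≈ 8.02 V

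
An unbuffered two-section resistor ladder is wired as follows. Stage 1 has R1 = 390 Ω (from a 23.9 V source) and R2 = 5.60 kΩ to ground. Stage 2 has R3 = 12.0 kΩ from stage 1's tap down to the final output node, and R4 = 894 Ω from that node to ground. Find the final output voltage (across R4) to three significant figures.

V_out ≈ 1.51 V

Stage 2 presents R3+R4 = 12890 Ω as a load on stage 1's tap.
Stage 1's lower leg becomes R2‖(R3+R4) = 3904 Ω, so V_mid = 23.9 × 3904/4294 = 21.73 V.
Stage 2 is itself unloaded: V_out = V_mid × R4/(R3+R4) = 21.73 × 894/12890 = 1.51 V.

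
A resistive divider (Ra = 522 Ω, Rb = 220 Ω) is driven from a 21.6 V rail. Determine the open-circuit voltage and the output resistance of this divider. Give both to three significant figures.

V_th = 6.40 V, R_th = 155 Ω

V_th is the open-circuit tap voltage: 21.6 × 220/(522 + 220) = 6.40 V.
With the supply zeroed, Ra and Rb appear in parallel from the tap: R_th = Ra‖Rb = (522 × 220)/742.0 = 155 Ω.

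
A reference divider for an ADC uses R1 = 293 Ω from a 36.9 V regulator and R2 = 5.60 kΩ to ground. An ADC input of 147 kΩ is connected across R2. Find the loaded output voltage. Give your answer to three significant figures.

V_out ≈ 35.0 V

The load sits in parallel with R2: R2‖R_L = (5600 × 147000) / (5600 + 147000) = 5394 Ω.
V_out = 36.9 × 5394 / (293 + 5394) = 36.9 × 5394/5687 = 35.0 V.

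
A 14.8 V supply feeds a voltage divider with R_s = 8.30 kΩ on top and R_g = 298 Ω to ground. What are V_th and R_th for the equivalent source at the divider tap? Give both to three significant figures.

V_th = 0.513 V, R_th = 288 Ω

V_th is the open-circuit tap voltage: 14.8 × 298/(8300 + 298) = 0.513 V.
With the supply zeroed, R_s and R_g appear in parallel from the tap: R_th = R_s‖R_g = (8300 × 298)/8598 = 288 Ω.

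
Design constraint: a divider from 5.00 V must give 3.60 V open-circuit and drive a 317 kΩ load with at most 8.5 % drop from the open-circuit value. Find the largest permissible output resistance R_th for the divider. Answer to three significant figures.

R_th ≤ 29.4 kΩ

Loading drop = R_th/(R_th + R_L) ≤ 0.0850, so R_th ≤ R_L · ε/(1−ε) = 317 kΩ × 0.0850/0.9150 = 29.4 kΩ.
(Any R1, R2 with R2/(R1+R2) = 0.720 and R1‖R2 ≤ 29.4 kΩ will meet the spec.)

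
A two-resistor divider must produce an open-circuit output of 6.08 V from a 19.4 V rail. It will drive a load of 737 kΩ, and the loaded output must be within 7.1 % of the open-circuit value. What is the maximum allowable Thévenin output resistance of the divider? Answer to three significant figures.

Loading drop = R_th/(R_th + R_L) ≤ 0.0710, so R_th ≤ R_L · ε/(1−ε) = 737 kΩ × 0.0710/0.9290 = 56.3 kΩ.
(Any R1, R2 with R2/(R1+R2) = 0.313 and R1‖R2 ≤ 56.3 kΩ will meet the spec.)

R_th ≤ 56.3 kΩ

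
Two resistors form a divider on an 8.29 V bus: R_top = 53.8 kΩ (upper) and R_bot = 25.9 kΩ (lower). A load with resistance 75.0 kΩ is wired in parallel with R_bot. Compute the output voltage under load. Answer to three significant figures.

V_out ≈ 2.18 V

The load sits in parallel with R_bot: R_bot‖R_L = (25.9 × 75.0) / (25.9 + 75.0) = 19.25 kΩ.
V_out = 8.29 × 19.25 / (53.8 + 19.25) = 8.29 × 19.25/73.05 = 2.18 V.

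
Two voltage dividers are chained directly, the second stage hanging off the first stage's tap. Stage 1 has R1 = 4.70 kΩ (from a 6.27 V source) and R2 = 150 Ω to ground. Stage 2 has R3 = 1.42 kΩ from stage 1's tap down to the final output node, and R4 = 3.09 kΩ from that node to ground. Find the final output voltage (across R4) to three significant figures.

Stage 2 presents R3+R4 = 4510 Ω as a load on stage 1's tap.
Stage 1's lower leg becomes R2‖(R3+R4) = 145.2 Ω, so V_mid = 6.27 × 145.2/4845 = 0.1879 V.
Stage 2 is itself unloaded: V_out = V_mid × R4/(R3+R4) = 0.1879 × 3090/4510 = 0.129 V.

V_out ≈ 0.129 V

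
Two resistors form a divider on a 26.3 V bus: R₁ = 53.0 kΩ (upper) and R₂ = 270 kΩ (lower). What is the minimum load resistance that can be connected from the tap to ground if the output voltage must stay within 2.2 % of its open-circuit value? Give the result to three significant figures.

R_L(min) ≈ 1.97 MΩ

Output resistance R_th = R₁‖R₂ = (53.0 × 270)/323.0 = 44.30 kΩ.
The fractional drop is R_th/(R_th + R_L); requiring this ≤ 0.0220 gives R_L ≥ R_th(1/0.0220 − 1) = 44.30 × 44.45 = 1.97 MΩ.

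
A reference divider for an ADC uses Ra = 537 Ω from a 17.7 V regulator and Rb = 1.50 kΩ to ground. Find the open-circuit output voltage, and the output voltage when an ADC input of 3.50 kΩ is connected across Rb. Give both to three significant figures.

Unloaded: 13.0 V; loaded: 11.7 V

Open-circuit: V = 17.7 × 1500/(537 + 1500) = 13.0 V.
With the load, Rb becomes Rb‖R_L = 1050 Ω, so V = 17.7 × 1050/1587 = 11.7 V.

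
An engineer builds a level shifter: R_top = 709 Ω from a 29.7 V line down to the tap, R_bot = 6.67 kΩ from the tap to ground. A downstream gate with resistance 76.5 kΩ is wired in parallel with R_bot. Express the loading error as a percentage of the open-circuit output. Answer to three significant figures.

The divider's output (Thévenin) resistance is R_top‖R_bot = 640.9 Ω.
Fractional drop under load = R_th/(R_th + R_L) = 640.9 / (640.9 + 76500) = 0.008308.
So the output falls by 0.831 %.

0.831 %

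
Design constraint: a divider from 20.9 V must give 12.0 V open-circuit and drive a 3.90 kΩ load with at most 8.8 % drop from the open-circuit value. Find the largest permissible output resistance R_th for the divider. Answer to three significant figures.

R_th ≤ 376 Ω

Loading drop = R_th/(R_th + R_L) ≤ 0.0880, so R_th ≤ R_L · ε/(1−ε) = 3.90 kΩ × 0.0880/0.9120 = 376 Ω.
(Any R1, R2 with R2/(R1+R2) = 0.574 and R1‖R2 ≤ 376 Ω will meet the spec.)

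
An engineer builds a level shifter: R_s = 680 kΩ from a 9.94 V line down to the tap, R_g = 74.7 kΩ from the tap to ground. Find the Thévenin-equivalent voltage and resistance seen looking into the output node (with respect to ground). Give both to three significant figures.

V_th = 0.984 V, R_th = 67.3 kΩ

V_th is the open-circuit tap voltage: 9.94 × 74.7/(680 + 74.7) = 0.984 V.
With the supply zeroed, R_s and R_g appear in parallel from the tap: R_th = R_s‖R_g = (680 × 74.7)/754.7 = 67.3 kΩ.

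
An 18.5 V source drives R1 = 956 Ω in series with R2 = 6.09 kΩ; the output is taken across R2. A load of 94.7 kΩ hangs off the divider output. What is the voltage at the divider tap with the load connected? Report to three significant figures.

The load sits in parallel with R2: R2‖R_L = (6090 × 94700) / (6090 + 94700) = 5722 Ω.
V_out = 18.5 × 5722 / (956 + 5722) = 18.5 × 5722/6678 = 15.9 V.
(Unloaded it would have been 16.0 V.)

V_out ≈ 15.9 V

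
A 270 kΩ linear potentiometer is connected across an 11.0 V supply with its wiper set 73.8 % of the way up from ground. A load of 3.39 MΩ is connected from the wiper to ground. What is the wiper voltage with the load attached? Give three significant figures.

V ≈ 7.99 V

The wiper splits the pot into (1−α)R = 70.74 kΩ above and αR = 199.3 kΩ below.
Lower section ‖ load = 188.2 kΩ.
V_wiper = 11.0 × 188.2/(70.74 + 188.2) = 7.99 V.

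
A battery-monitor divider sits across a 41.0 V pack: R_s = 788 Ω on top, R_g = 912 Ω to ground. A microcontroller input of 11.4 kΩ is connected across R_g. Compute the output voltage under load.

The load sits in parallel with R_g: R_g‖R_L = (912 × 11400) / (912 + 11400) = 844.4 Ω.
V_out = 41.0 × 844.4 / (788 + 844.4) = 41.0 × 844.4/1632 = 21.2 V.

V_out ≈ 21.2 V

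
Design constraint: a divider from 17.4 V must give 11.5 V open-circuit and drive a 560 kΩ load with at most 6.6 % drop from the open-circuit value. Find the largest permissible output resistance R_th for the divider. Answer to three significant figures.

Loading drop = R_th/(R_th + R_L) ≤ 0.0660, so R_th ≤ R_L · ε/(1−ε) = 560 kΩ × 0.0660/0.9340 = 39.6 kΩ.

R_th ≤ 39.6 kΩ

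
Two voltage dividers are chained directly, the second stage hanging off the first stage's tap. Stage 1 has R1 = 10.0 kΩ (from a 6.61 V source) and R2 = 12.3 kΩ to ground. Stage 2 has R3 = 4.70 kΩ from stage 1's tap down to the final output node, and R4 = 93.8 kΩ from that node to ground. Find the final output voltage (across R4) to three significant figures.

Stage 2 presents R3+R4 = 98.50 kΩ as a load on stage 1's tap.
Stage 1's lower leg becomes R2‖(R3+R4) = 10.93 kΩ, so V_mid = 6.61 × 10.93/20.93 = 3.453 V.
Stage 2 is itself unloaded: V_out = V_mid × R4/(R3+R4) = 3.453 × 93.8/98.50 = 3.29 V.

V_out ≈ 3.29 V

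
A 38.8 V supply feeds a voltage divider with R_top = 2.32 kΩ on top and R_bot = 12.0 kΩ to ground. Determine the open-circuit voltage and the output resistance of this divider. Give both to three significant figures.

V_th is the open-circuit tap voltage: 38.8 × 12.0/(2.32 + 12.0) = 32.5 V.
With the supply zeroed, R_top and R_bot appear in parallel from the tap: R_th = R_top‖R_bot = (2.32 × 12.0)/14.32 = 1.94 kΩ.

V_th = 32.5 V, R_th = 1.94 kΩ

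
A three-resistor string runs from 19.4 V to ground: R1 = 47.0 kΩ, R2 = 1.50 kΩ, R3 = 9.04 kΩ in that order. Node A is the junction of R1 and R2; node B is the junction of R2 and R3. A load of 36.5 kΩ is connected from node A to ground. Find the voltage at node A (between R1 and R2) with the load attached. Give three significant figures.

Below node A the series string R2+R3 = 10.54 kΩ sits in parallel with the 36.5 kΩ load: 8.178 kΩ.
V_A = 19.4 × 8.178/(47.0 + 8.178) = 2.88 V.

V ≈ 2.88 V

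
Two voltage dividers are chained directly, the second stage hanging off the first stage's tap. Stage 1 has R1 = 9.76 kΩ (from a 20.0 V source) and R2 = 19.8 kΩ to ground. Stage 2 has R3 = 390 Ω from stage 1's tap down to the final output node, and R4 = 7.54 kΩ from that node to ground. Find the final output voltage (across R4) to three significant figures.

Stage 2 presents R3+R4 = 7930 Ω as a load on stage 1's tap.
Stage 1's lower leg becomes R2‖(R3+R4) = 5662 Ω, so V_mid = 20.0 × 5662/15420 = 7.343 V.
Stage 2 is itself unloaded: V_out = V_mid × R4/(R3+R4) = 7.343 × 7540/7930 = 6.98 V.

V_out ≈ 6.98 V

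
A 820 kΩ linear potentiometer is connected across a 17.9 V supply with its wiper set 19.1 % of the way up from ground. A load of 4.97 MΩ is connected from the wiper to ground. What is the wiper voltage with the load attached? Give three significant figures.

V ≈ 3.33 V

The wiper splits the pot into (1−α)R = 663.4 kΩ above and αR = 156.6 kΩ below.
Lower section ‖ load = 151.8 kΩ.
V_wiper = 17.9 × 151.8/(663.4 + 151.8) = 3.33 V.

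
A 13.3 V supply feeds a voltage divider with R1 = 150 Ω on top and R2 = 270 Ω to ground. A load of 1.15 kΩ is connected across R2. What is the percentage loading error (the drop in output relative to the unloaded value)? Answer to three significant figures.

The divider's output (Thévenin) resistance is R1‖R2 = 96.43 Ω.
Fractional drop under load = R_th/(R_th + R_L) = 96.43 / (96.43 + 1150) = 0.07736.
So the output falls by 7.74 %.

7.74 %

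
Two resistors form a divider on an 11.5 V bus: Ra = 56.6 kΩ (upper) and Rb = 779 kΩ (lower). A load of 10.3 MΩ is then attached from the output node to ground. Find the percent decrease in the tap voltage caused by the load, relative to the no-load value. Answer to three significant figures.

0.510 %

The divider's output (Thévenin) resistance is Ra‖Rb = 52.77 kΩ.
Fractional drop under load = R_th/(R_th + R_L) = 52.77 / (52.77 + 10300) = 0.005097.
So the output falls by 0.510 %.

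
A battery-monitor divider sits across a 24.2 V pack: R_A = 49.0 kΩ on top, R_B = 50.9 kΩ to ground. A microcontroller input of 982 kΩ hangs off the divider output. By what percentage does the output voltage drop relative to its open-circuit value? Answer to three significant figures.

2.48 %

The divider's output (Thévenin) resistance is R_A‖R_B = 24.97 kΩ.
Fractional drop under load = R_th/(R_th + R_L) = 24.97 / (24.97 + 982) = 0.02479.
So the output falls by 2.48 %.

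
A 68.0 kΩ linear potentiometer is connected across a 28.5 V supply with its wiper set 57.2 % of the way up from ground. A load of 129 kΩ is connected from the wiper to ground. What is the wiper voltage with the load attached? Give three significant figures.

The wiper splits the pot into (1−α)R = 29.10 kΩ above and αR = 38.90 kΩ below.
Lower section ‖ load = 29.89 kΩ.
V_wiper = 28.5 × 29.89/(29.10 + 29.89) = 14.4 V.

V ≈ 14.4 V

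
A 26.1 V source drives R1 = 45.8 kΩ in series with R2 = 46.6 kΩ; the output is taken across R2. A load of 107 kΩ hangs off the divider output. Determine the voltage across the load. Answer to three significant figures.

The load sits in parallel with R2: R2‖R_L = (46.6 × 107) / (46.6 + 107) = 32.46 kΩ.
V_out = 26.1 × 32.46 / (45.8 + 32.46) = 26.1 × 32.46/78.26 = 10.8 V.
(Unloaded it would have been 13.2 V.)

V_out ≈ 10.8 V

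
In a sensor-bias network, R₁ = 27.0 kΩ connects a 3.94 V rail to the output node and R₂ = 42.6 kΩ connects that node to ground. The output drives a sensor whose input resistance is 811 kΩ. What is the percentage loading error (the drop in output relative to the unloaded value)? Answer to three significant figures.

2.00 %

The divider's output (Thévenin) resistance is R₁‖R₂ = 16.53 kΩ.
Fractional drop under load = R_th/(R_th + R_L) = 16.53 / (16.53 + 811) = 0.01997.
So the output falls by 2.00 %.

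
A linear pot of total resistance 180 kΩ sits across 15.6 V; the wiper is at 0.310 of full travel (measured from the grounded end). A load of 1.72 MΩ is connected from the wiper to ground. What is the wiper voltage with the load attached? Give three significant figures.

V ≈ 4.73 V

The wiper splits the pot into (1−α)R = 124.2 kΩ above and αR = 55.80 kΩ below.
Lower section ‖ load = 54.05 kΩ.
V_wiper = 15.6 × 54.05/(124.2 + 54.05) = 4.73 V.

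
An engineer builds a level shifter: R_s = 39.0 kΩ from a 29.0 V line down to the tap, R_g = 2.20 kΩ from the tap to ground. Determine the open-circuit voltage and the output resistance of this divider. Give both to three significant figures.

V_th = 1.55 V, R_th = 2.08 kΩ

V_th is the open-circuit tap voltage: 29.0 × 2.20/(39.0 + 2.20) = 1.55 V.
With the supply zeroed, R_s and R_g appear in parallel from the tap: R_th = R_s‖R_g = (39.0 × 2.20)/41.20 = 2.08 kΩ.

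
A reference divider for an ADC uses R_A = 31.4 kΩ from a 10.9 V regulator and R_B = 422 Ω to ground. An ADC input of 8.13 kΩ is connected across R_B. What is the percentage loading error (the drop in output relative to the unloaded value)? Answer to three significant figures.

4.87 %

The divider's output (Thévenin) resistance is R_A‖R_B = 416.4 Ω.
Fractional drop under load = R_th/(R_th + R_L) = 416.4 / (416.4 + 8130) = 0.04872.
So the output falls by 4.87 %.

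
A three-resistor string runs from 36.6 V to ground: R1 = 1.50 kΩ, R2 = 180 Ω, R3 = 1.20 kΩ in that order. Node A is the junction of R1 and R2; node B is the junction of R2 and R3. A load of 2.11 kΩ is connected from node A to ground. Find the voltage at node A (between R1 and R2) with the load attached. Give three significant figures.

V ≈ 13.1 V

Below node A the series string R2+R3 = 1380 Ω sits in parallel with the 2110 Ω load: 834.3 Ω.
V_A = 36.6 × 834.3/(1500 + 834.3) = 13.1 V.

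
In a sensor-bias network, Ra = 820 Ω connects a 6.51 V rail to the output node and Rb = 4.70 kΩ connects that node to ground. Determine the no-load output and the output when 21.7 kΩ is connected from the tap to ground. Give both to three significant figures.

Unloaded: 5.54 V; loaded: 5.37 V

Open-circuit: V = 6.51 × 4700/(820 + 4700) = 5.54 V.
With the load, Rb becomes Rb‖R_L = 3863 Ω, so V = 6.51 × 3863/4683 = 5.37 V.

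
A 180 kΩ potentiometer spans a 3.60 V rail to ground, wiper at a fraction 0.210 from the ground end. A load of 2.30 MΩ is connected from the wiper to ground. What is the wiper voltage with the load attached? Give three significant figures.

V ≈ 0.746 V

The wiper splits the pot into (1−α)R = 142.2 kΩ above and αR = 37.80 kΩ below.
Lower section ‖ load = 37.19 kΩ.
V_wiper = 3.60 × 37.19/(142.2 + 37.19) = 0.746 V.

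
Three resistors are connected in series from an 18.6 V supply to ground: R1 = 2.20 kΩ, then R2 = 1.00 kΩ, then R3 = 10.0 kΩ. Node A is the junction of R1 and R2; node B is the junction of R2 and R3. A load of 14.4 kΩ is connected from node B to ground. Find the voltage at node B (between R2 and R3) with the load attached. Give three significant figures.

At node B, R3 is in parallel with the load: R3‖R_L = 5.902 kΩ.
Below node A the resistance is R2 + (R3‖R_L) = 6.902 kΩ, so V_A = 18.6 × 6.902/9.102 = 14.10 V.
Then V_B = V_A × (R3‖R_L)/(R2 + R3‖R_L) = 14.10 × 5.902/6.902 = 12.1 V.

V ≈ 12.1 V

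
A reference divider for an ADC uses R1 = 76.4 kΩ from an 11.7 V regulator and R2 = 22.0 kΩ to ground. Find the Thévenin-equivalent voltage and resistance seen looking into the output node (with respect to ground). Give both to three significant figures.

V_th = 2.62 V, R_th = 17.1 kΩ

V_th is the open-circuit tap voltage: 11.7 × 22.0/(76.4 + 22.0) = 2.62 V.
With the supply zeroed, R1 and R2 appear in parallel from the tap: R_th = R1‖R2 = (76.4 × 22.0)/98.40 = 17.1 kΩ.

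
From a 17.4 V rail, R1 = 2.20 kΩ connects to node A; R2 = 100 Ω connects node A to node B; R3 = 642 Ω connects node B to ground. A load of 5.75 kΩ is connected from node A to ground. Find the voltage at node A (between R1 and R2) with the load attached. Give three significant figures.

Below node A the series string R2+R3 = 742.0 Ω sits in parallel with the 5750 Ω load: 657.2 Ω.
V_A = 17.4 × 657.2/(2200 + 657.2) = 4.00 V.

V ≈ 4.00 V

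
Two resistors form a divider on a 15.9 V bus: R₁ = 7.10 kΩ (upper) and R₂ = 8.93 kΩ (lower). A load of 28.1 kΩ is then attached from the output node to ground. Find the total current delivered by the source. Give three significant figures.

I ≈ 1.15 mA

R₂‖R_L = 6.776 kΩ, so the source sees R₁ + R₂‖R_L = 13.88 kΩ.
I = 15.9 V / 13.88 kΩ = 1.15 mA.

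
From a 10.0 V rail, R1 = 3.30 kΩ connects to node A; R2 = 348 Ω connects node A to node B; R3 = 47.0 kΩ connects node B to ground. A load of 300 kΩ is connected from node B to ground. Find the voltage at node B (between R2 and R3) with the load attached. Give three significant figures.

V ≈ 9.18 V

At node B, R3 is in parallel with the load: R3‖R_L = 40630 Ω.
Below node A the resistance is R2 + (R3‖R_L) = 40980 Ω, so V_A = 10.0 × 40980/44280 = 9.255 V.
Then V_B = V_A × (R3‖R_L)/(R2 + R3‖R_L) = 9.255 × 40630/40980 = 9.18 V.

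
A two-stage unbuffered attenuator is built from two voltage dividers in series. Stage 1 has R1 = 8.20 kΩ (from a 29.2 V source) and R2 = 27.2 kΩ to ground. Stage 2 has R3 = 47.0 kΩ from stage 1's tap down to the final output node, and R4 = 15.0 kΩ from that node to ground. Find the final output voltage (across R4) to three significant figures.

Stage 2 presents R3+R4 = 62.00 kΩ as a load on stage 1's tap.
Stage 1's lower leg becomes R2‖(R3+R4) = 18.91 kΩ, so V_mid = 29.2 × 18.91/27.11 = 20.37 V.
Stage 2 is itself unloaded: V_out = V_mid × R4/(R3+R4) = 20.37 × 15.0/62.00 = 4.93 V.

V_out ≈ 4.93 V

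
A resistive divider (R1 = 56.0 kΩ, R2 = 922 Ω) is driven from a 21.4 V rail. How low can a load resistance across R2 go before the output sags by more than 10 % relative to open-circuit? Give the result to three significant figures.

R_L(min) ≈ 8.16 kΩ

Output resistance R_th = R1‖R2 = (56000 × 922)/56920 = 907.1 Ω.
The fractional drop is R_th/(R_th + R_L); requiring this ≤ 0.100 gives R_L ≥ R_th(1/0.100 − 1) = 907.1 × 9.000 = 8.16 kΩ.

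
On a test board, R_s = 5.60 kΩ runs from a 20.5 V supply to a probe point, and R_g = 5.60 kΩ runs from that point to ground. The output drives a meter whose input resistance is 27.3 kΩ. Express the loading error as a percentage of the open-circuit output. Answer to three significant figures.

9.30 %

Unloaded V = 20.5 × 5.60/11.20 = 10.250 V.
Loaded: R_g‖R_L = 4.647 kΩ, giving V = 20.5 × 4.647/10.25 = 9.2965 V.
Drop = (10.250 − 9.2965) / 10.250 = 9.30 %.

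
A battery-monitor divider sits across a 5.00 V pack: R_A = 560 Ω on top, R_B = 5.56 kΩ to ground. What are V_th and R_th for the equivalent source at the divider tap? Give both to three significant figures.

V_th is the open-circuit tap voltage: 5.00 × 5560/(560 + 5560) = 4.54 V.
With the supply zeroed, R_A and R_B appear in parallel from the tap: R_th = R_A‖R_B = (560 × 5560)/6120 = 509 Ω.

V_th = 4.54 V, R_th = 509 Ω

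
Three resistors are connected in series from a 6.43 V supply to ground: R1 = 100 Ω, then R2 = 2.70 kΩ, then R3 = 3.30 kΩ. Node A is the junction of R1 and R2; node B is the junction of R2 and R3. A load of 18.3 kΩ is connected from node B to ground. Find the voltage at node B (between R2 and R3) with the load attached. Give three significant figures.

At node B, R3 is in parallel with the load: R3‖R_L = 2796 Ω.
Below node A the resistance is R2 + (R3‖R_L) = 5496 Ω, so V_A = 6.43 × 5496/5596 = 6.315 V.
Then V_B = V_A × (R3‖R_L)/(R2 + R3‖R_L) = 6.315 × 2796/5496 = 3.21 V.

V ≈ 3.21 V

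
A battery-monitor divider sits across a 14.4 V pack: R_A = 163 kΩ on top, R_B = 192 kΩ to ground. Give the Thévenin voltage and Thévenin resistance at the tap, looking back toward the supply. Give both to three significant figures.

V_th is the open-circuit tap voltage: 14.4 × 192/(163 + 192) = 7.79 V.
With the supply zeroed, R_A and R_B appear in parallel from the tap: R_th = R_A‖R_B = (163 × 192)/355.0 = 88.2 kΩ.

V_th = 7.79 V, R_th = 88.2 kΩ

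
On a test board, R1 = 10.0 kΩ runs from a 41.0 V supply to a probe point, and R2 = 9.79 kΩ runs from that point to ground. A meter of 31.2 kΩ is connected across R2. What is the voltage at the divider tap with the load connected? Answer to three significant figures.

The load sits in parallel with R2: R2‖R_L = (9.79 × 31.2) / (9.79 + 31.2) = 7.452 kΩ.
V_out = 41.0 × 7.452 / (10.0 + 7.452) = 41.0 × 7.452/17.45 = 17.5 V.

V_out ≈ 17.5 V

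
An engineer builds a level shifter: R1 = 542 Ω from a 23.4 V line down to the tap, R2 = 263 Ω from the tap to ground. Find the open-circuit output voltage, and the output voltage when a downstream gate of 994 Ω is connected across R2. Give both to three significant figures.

Open-circuit: V = 23.4 × 263/(542 + 263) = 7.64 V.
With the load, R2 becomes R2‖R_L = 208.0 Ω, so V = 23.4 × 208.0/750.0 = 6.49 V.

Unloaded: 7.64 V; loaded: 6.49 V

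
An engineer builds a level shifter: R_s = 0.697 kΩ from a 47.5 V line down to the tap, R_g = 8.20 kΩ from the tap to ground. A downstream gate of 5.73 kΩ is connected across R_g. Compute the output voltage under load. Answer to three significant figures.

The load sits in parallel with R_g: R_g‖R_L = (8200 × 5730) / (8200 + 5730) = 3373 Ω.
V_out = 47.5 × 3373 / (697 + 3373) = 47.5 × 3373/4070 = 39.4 V.

V_out ≈ 39.4 V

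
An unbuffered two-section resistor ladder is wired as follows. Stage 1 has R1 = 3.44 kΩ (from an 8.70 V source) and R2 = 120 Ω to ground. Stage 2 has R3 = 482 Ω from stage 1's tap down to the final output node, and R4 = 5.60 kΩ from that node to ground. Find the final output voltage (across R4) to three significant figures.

Stage 2 presents R3+R4 = 6082 Ω as a load on stage 1's tap.
Stage 1's lower leg becomes R2‖(R3+R4) = 117.7 Ω, so V_mid = 8.70 × 117.7/3558 = 0.2878 V.
Stage 2 is itself unloaded: V_out = V_mid × R4/(R3+R4) = 0.2878 × 5600/6082 = 0.265 V.

V_out ≈ 0.265 V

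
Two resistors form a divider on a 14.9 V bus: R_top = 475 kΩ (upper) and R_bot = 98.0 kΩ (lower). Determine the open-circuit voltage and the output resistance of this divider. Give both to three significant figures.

V_th is the open-circuit tap voltage: 14.9 × 98.0/(475 + 98.0) = 2.55 V.
With the supply zeroed, R_top and R_bot appear in parallel from the tap: R_th = R_top‖R_bot = (475 × 98.0)/573.0 = 81.2 kΩ.

V_th = 2.55 V, R_th = 81.2 kΩ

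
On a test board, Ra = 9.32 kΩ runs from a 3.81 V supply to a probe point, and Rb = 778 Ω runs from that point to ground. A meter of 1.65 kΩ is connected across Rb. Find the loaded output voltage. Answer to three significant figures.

The load sits in parallel with Rb: Rb‖R_L = (778 × 1650) / (778 + 1650) = 528.7 Ω.
V_out = 3.81 × 528.7 / (9320 + 528.7) = 3.81 × 528.7/9849 = 0.205 V.

V_out ≈ 0.205 V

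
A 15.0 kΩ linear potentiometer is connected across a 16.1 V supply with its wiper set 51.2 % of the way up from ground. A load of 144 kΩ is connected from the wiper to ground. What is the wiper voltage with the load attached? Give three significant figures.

V ≈ 8.03 V

The wiper splits the pot into (1−α)R = 7.320 kΩ above and αR = 7.680 kΩ below.
Lower section ‖ load = 7.291 kΩ.
V_wiper = 16.1 × 7.291/(7.320 + 7.291) = 8.03 V.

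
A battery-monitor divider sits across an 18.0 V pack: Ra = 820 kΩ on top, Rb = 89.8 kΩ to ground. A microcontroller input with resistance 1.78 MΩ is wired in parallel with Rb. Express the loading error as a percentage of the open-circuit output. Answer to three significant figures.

The divider's output (Thévenin) resistance is Ra‖Rb = 80.94 kΩ.
Fractional drop under load = R_th/(R_th + R_L) = 80.94 / (80.94 + 1780) = 0.04349.
So the output falls by 4.35 %.

4.35 %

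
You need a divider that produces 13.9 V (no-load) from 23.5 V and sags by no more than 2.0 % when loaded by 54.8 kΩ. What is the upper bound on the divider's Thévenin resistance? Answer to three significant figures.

Loading drop = R_th/(R_th + R_L) ≤ 0.0200, so R_th ≤ R_L · ε/(1−ε) = 54.8 kΩ × 0.0200/0.9800 = 1.12 kΩ.
(Any R1, R2 with R2/(R1+R2) = 0.591 and R1‖R2 ≤ 1.12 kΩ will meet the spec.)

R_th ≤ 1.12 kΩ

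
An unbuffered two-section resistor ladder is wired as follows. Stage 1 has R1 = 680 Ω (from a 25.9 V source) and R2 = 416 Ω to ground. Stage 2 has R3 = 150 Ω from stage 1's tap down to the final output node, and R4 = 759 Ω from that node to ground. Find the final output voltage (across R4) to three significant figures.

Stage 2 presents R3+R4 = 909.0 Ω as a load on stage 1's tap.
Stage 1's lower leg becomes R2‖(R3+R4) = 285.4 Ω, so V_mid = 25.9 × 285.4/965.4 = 7.657 V.
Stage 2 is itself unloaded: V_out = V_mid × R4/(R3+R4) = 7.657 × 759/909.0 = 6.39 V.

V_out ≈ 6.39 V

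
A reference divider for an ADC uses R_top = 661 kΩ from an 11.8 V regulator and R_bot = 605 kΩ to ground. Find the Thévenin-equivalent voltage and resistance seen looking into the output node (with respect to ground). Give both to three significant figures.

V_th = 5.64 V, R_th = 316 kΩ

V_th is the open-circuit tap voltage: 11.8 × 605/(661 + 605) = 5.64 V.
With the supply zeroed, R_top and R_bot appear in parallel from the tap: R_th = R_top‖R_bot = (661 × 605)/1266 = 316 kΩ.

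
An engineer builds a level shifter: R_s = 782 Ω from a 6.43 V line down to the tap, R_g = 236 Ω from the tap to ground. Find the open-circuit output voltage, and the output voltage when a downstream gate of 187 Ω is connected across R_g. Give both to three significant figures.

Open-circuit: V = 6.43 × 236/(782 + 236) = 1.49 V.
With the load, R_g becomes R_g‖R_L = 104.3 Ω, so V = 6.43 × 104.3/886.3 = 0.757 V.

Unloaded: 1.49 V; loaded: 0.757 V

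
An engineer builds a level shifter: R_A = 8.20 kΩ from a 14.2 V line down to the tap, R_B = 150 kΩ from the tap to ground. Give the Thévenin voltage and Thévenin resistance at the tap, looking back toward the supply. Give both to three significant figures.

V_th = 13.5 V, R_th = 7.77 kΩ

V_th is the open-circuit tap voltage: 14.2 × 150/(8.20 + 150) = 13.5 V.
With the supply zeroed, R_A and R_B appear in parallel from the tap: R_th = R_A‖R_B = (8.20 × 150)/158.2 = 7.77 kΩ.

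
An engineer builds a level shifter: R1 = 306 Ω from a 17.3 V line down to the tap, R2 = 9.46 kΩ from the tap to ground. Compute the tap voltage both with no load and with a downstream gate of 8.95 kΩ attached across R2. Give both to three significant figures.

Open-circuit: V = 17.3 × 9460/(306 + 9460) = 16.8 V.
With the load, R2 becomes R2‖R_L = 4599 Ω, so V = 17.3 × 4599/4905 = 16.2 V.

Unloaded: 16.8 V; loaded: 16.2 V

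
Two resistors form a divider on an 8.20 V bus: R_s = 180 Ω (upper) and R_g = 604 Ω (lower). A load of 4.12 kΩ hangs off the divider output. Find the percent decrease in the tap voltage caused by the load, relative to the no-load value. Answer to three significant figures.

The divider's output (Thévenin) resistance is R_s‖R_g = 138.7 Ω.
Fractional drop under load = R_th/(R_th + R_L) = 138.7 / (138.7 + 4120) = 0.03256.
So the output falls by 3.26 %.

3.26 %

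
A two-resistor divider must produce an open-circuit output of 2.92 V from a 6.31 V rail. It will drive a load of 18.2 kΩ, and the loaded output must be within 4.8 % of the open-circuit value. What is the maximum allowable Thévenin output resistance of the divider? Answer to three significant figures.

Loading drop = R_th/(R_th + R_L) ≤ 0.0480, so R_th ≤ R_L · ε/(1−ε) = 18.2 kΩ × 0.0480/0.9520 = 918 Ω.
(Any R1, R2 with R2/(R1+R2) = 0.463 and R1‖R2 ≤ 918 Ω will meet the spec.)

R_th ≤ 918 Ω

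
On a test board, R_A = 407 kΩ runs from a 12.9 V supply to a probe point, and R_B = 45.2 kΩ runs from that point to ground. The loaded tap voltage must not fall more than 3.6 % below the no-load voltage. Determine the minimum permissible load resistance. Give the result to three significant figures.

R_L(min) ≈ 1.09 MΩ

Output resistance R_th = R_A‖R_B = (407 × 45.2)/452.2 = 40.68 kΩ.
The fractional drop is R_th/(R_th + R_L); requiring this ≤ 0.0360 gives R_L ≥ R_th(1/0.0360 − 1) = 40.68 × 26.78 = 1.09 MΩ.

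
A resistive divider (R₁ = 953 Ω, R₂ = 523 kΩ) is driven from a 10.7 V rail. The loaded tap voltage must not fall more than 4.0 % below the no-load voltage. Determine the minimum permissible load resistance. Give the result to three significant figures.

Output resistance R_th = R₁‖R₂ = (953 × 523000)/524000 = 951.3 Ω.
The fractional drop is R_th/(R_th + R_L); requiring this ≤ 0.0400 gives R_L ≥ R_th(1/0.0400 − 1) = 951.3 × 24.00 = 22.8 kΩ.

R_L(min) ≈ 22.8 kΩ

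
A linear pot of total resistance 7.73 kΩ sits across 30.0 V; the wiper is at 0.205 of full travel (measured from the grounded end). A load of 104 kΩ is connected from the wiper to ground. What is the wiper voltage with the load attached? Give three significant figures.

The wiper splits the pot into (1−α)R = 6.145 kΩ above and αR = 1.585 kΩ below.
Lower section ‖ load = 1.561 kΩ.
V_wiper = 30.0 × 1.561/(6.145 + 1.561) = 6.08 V.

V ≈ 6.08 V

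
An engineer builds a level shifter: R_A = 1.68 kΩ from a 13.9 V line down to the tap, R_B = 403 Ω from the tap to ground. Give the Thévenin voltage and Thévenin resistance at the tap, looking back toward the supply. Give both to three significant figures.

V_th is the open-circuit tap voltage: 13.9 × 403/(1680 + 403) = 2.69 V.
With the supply zeroed, R_A and R_B appear in parallel from the tap: R_th = R_A‖R_B = (1680 × 403)/2083 = 325 Ω.

V_th = 2.69 V, R_th = 325 Ω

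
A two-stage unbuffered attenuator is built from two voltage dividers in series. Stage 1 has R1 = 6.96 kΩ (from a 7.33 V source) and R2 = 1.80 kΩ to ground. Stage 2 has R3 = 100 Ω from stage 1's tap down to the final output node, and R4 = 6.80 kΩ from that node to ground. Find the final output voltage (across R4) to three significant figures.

V_out ≈ 1.23 V

Stage 2 presents R3+R4 = 6900 Ω as a load on stage 1's tap.
Stage 1's lower leg becomes R2‖(R3+R4) = 1428 Ω, so V_mid = 7.33 × 1428/8388 = 1.248 V.
Stage 2 is itself unloaded: V_out = V_mid × R4/(R3+R4) = 1.248 × 6800/6900 = 1.23 V.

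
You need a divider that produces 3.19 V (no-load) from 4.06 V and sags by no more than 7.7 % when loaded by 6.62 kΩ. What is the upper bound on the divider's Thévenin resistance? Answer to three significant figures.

R_th ≤ 552 Ω

Loading drop = R_th/(R_th + R_L) ≤ 0.0770, so R_th ≤ R_L · ε/(1−ε) = 6.62 kΩ × 0.0770/0.9230 = 552 Ω.
(Any R1, R2 with R2/(R1+R2) = 0.786 and R1‖R2 ≤ 552 Ω will meet the spec.)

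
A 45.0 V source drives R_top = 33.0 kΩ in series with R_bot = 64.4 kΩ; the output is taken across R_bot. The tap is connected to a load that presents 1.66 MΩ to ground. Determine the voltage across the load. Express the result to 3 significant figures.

The load sits in parallel with R_bot: R_bot‖R_L = (64.4 × 1660) / (64.4 + 1660) = 61.99 kΩ.
V_out = 45.0 × 61.99 / (33.0 + 61.99) = 45.0 × 61.99/94.99 = 29.4 V.

V_out ≈ 29.4 V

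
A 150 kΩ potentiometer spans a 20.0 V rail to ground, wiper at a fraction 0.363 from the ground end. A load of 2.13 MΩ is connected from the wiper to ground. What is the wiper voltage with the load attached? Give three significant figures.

The wiper splits the pot into (1−α)R = 95.55 kΩ above and αR = 54.45 kΩ below.
Lower section ‖ load = 53.09 kΩ.
V_wiper = 20.0 × 53.09/(95.55 + 53.09) = 7.14 V.

V ≈ 7.14 V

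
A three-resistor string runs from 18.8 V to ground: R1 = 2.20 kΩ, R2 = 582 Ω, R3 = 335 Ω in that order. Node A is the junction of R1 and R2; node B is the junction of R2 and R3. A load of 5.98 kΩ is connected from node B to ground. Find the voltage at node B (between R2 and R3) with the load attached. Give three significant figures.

V ≈ 1.92 V

At node B, R3 is in parallel with the load: R3‖R_L = 317.2 Ω.
Below node A the resistance is R2 + (R3‖R_L) = 899.2 Ω, so V_A = 18.8 × 899.2/3099 = 5.455 V.
Then V_B = V_A × (R3‖R_L)/(R2 + R3‖R_L) = 5.455 × 317.2/899.2 = 1.92 V.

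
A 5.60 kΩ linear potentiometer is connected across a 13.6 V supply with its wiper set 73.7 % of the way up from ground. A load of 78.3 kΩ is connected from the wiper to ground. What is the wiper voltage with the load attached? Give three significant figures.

V ≈ 9.89 V

The wiper splits the pot into (1−α)R = 1.473 kΩ above and αR = 4.127 kΩ below.
Lower section ‖ load = 3.921 kΩ.
V_wiper = 13.6 × 3.921/(1.473 + 3.921) = 9.89 V.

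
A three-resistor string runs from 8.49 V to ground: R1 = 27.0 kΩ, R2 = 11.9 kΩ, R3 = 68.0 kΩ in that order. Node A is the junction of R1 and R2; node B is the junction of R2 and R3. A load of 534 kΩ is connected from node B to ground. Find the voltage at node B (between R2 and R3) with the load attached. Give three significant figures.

At node B, R3 is in parallel with the load: R3‖R_L = 60.32 kΩ.
Below node A the resistance is R2 + (R3‖R_L) = 72.22 kΩ, so V_A = 8.49 × 72.22/99.22 = 6.180 V.
Then V_B = V_A × (R3‖R_L)/(R2 + R3‖R_L) = 6.180 × 60.32/72.22 = 5.16 V.

V ≈ 5.16 V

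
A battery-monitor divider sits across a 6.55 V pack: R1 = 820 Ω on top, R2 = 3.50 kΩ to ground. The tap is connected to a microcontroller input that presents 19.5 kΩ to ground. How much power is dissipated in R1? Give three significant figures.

Total resistance from the source is R1 + (R2‖R_L) = 3787 Ω, so I = 6.55/3787 Ω = 1.729 mA.
P = I²·R1 = (1.729 mA)² × 820 Ω = 2.45 mW.

P ≈ 2.45 mW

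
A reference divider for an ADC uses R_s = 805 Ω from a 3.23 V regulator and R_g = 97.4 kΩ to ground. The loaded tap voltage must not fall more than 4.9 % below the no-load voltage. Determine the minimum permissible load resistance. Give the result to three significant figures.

Output resistance R_th = R_s‖R_g = (805 × 97400)/98200 = 798.4 Ω.
The fractional drop is R_th/(R_th + R_L); requiring this ≤ 0.0490 gives R_L ≥ R_th(1/0.0490 − 1) = 798.4 × 19.41 = 15.5 kΩ.

R_L(min) ≈ 15.5 kΩ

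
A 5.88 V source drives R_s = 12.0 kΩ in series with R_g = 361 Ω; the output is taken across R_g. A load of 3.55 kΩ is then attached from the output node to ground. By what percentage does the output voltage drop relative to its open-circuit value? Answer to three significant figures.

The divider's output (Thévenin) resistance is R_s‖R_g = 350.5 Ω.
Fractional drop under load = R_th/(R_th + R_L) = 350.5 / (350.5 + 3550) = 0.08985.
So the output falls by 8.99 %.

8.99 %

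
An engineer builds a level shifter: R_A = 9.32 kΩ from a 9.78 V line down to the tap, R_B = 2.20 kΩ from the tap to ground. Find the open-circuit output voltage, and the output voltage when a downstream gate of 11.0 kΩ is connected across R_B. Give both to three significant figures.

Unloaded: 1.87 V; loaded: 1.61 V

Open-circuit: V = 9.78 × 2.20/(9.32 + 2.20) = 1.87 V.
With the load, R_B becomes R_B‖R_L = 1.833 kΩ, so V = 9.78 × 1.833/11.15 = 1.61 V.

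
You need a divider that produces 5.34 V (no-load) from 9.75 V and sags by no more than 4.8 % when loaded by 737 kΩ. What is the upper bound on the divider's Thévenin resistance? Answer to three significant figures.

R_th ≤ 37.2 kΩ

Loading drop = R_th/(R_th + R_L) ≤ 0.0480, so R_th ≤ R_L · ε/(1−ε) = 737 kΩ × 0.0480/0.9520 = 37.2 kΩ.
(Any R1, R2 with R2/(R1+R2) = 0.548 and R1‖R2 ≤ 37.2 kΩ will meet the spec.)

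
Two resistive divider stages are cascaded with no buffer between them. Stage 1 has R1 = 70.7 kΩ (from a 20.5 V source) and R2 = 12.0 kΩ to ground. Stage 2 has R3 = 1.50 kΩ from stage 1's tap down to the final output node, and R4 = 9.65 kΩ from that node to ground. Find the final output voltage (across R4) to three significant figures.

V_out ≈ 1.34 V

Stage 2 presents R3+R4 = 11.15 kΩ as a load on stage 1's tap.
Stage 1's lower leg becomes R2‖(R3+R4) = 5.780 kΩ, so V_mid = 20.5 × 5.780/76.48 = 1.549 V.
Stage 2 is itself unloaded: V_out = V_mid × R4/(R3+R4) = 1.549 × 9.65/11.15 = 1.34 V.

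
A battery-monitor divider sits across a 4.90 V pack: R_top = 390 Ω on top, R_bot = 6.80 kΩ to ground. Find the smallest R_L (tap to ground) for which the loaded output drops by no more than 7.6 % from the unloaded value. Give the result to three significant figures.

R_L(min) ≈ 4.48 kΩ

Output resistance R_th = R_top‖R_bot = (390 × 6800)/7190 = 368.8 Ω.
The fractional drop is R_th/(R_th + R_L); requiring this ≤ 0.0760 gives R_L ≥ R_th(1/0.0760 − 1) = 368.8 × 12.16 = 4.48 kΩ.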